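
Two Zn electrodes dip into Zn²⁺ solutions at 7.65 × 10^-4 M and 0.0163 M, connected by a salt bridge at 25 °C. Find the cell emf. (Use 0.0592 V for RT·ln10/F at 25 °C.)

Both half-cells are Zn²⁺/Zn, so E°_cell = 0. The concentrated side is the cathode; the cell reaction moves Zn²⁺ from high to low concentration with n = 2.
Q = [Zn²⁺]_dilute/[Zn²⁺]_conc = 7.65 × 10^-4/0.0163 = 0.0469.
E = 0 − (0.0592/2) log Q = −(0.0592/2)(-1.329) = 0.0393 V.

0.039 V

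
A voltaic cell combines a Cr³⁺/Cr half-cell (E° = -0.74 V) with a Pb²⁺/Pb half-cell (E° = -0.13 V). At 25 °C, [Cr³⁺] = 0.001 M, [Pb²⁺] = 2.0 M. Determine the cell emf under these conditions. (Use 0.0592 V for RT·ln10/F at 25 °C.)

0.678 V

The Pb²⁺/Pb couple has the higher reduction potential and acts as the cathode, so E°_cell = -0.13 − (-0.74) = 0.61 V.
Balancing electrons gives n = 6; the reaction quotient is Q = [Cr³⁺]^2/[Pb²⁺]^3 = 1.25 × 10^-7.
At 25 °C, E = E° − (0.0592/n) log Q = 0.61 − (0.0592/6)(-6.903) = 0.610 + 0.068 = 0.678 V.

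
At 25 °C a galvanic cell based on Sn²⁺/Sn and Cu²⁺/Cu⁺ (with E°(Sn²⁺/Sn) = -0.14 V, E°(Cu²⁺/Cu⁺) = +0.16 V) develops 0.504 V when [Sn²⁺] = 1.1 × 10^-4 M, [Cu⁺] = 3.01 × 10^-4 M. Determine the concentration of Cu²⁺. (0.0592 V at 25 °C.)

From the Nernst equation, log Q = n(E° − E)/0.0592 = 2(0.30 − 0.504)/0.0592 = -6.892, so Q = 1.28 × 10^-7.
With Q = [Sn²⁺]·[Cu⁺]^2/[Cu²⁺]^2 and the known concentrations, [Cu²⁺]^2 in the denominator gives [Cu²⁺] = 0.0088 M.

0.0088 M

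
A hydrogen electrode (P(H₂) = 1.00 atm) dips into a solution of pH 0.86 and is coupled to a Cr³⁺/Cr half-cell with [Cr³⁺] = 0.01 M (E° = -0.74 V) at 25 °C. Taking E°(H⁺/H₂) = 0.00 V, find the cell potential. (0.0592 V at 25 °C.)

0.73 V

The hydrogen couple is the cathode, so E°_cell = 0.74 V; n = 6.
[H⁺] = 10^(−0.86) = 0.14 M, and Q = [Cr³⁺]^2·P(H₂)^3 / [H⁺]^6 = 14.5.
E = E° − (0.0592/6) log Q = 0.74 − (0.0592/6)(1.160) = 0.729 V.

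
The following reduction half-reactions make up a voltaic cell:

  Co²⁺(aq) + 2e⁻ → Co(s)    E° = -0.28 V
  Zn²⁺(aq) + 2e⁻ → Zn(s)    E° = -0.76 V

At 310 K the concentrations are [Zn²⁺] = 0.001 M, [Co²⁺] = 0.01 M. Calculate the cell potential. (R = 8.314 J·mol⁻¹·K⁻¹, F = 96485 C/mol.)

The Co²⁺/Co couple has the higher reduction potential and acts as the cathode, so E°_cell = -0.28 − (-0.76) = 0.48 V.
Balancing electrons gives n = 2; the reaction quotient is Q = [Zn²⁺]/[Co²⁺] = 0.100.
E = E° − (RT/nF) ln Q = 0.48 − (8.314×310)/(2×96485) × (-2.303) = 0.480 + 0.031 = 0.511 V.

0.511 V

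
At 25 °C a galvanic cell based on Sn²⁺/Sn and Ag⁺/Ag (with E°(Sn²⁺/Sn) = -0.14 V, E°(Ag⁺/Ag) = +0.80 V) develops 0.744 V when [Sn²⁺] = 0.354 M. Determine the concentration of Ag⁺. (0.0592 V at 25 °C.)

2.9 × 10^-4 M

From the Nernst equation, log Q = n(E° − E)/0.0592 = 2(0.94 − 0.744)/0.0592 = 6.622, so Q = 4.18 × 10^6.
With Q = [Sn²⁺]/[Ag⁺]^2 and the known concentrations, [Ag⁺]^2 in the denominator gives [Ag⁺] = 2.9 × 10^-4 M.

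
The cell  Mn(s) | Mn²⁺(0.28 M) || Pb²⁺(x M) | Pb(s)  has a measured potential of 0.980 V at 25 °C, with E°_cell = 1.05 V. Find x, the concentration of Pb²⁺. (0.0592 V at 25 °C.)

0.0012 M

From the Nernst equation, log Q = n(E° − E)/0.0592 = 2(1.05 − 0.980)/0.0592 = 2.365, so Q = 232.
With Q = [Mn²⁺]/[Pb²⁺] and the known concentrations, [Pb²⁺] in the denominator gives [Pb²⁺] = 0.0012 M.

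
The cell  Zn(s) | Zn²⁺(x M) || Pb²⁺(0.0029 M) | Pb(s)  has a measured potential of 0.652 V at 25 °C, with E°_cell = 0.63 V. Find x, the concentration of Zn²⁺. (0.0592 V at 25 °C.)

5.2 × 10^-4 M

From the Nernst equation, log Q = n(E° − E)/0.0592 = 2(0.63 − 0.652)/0.0592 = -0.743, so Q = 0.181.
With Q = [Zn²⁺]/[Pb²⁺] and the known concentrations, [Zn²⁺] in the numerator gives [Zn²⁺] = 5.2 × 10^-4 M.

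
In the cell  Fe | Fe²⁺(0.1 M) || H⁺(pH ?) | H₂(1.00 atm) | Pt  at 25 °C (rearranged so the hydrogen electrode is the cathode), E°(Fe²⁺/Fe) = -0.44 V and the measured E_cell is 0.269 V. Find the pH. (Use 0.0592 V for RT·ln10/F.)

pH = 3.39

E°_cell = 0.44 V and n = 2.
log Q = n(E° − E)/0.0592 = 2×(0.44 − 0.269)/0.0592 = 5.777.
With Q = [Fe²⁺]·P(H₂) / [H⁺]^2, solving for [H⁺] gives log[H⁺] = -3.389, so pH = 3.39.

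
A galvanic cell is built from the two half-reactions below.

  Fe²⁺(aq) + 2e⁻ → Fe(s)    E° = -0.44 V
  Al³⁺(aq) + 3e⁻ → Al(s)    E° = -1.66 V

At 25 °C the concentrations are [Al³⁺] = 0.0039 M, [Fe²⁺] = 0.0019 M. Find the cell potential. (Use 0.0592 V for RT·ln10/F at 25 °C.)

1.19 V

The Fe²⁺/Fe couple has the higher reduction potential and acts as the cathode, so E°_cell = -0.44 − (-1.66) = 1.22 V.
Balancing electrons gives n = 6; the reaction quotient is Q = [Al³⁺]^2/[Fe²⁺]^3 = 2220.
At 25 °C, E = E° − (0.0592/n) log Q = 1.22 − (0.0592/6)(3.346) = 1.220 − 0.033 = 1.187 V.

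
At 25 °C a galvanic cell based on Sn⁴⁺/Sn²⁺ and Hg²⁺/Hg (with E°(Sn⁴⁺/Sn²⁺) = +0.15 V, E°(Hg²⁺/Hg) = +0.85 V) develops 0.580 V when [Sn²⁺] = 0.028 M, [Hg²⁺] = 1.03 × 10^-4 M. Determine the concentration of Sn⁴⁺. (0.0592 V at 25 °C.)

0.033 M

From the Nernst equation, log Q = n(E° − E)/0.0592 = 2(0.70 − 0.580)/0.0592 = 4.054, so Q = 1.13 × 10^4.
With Q = [Sn⁴⁺]/([Sn²⁺]·[Hg²⁺]) and the known concentrations, [Sn⁴⁺] in the numerator gives [Sn⁴⁺] = 0.033 M.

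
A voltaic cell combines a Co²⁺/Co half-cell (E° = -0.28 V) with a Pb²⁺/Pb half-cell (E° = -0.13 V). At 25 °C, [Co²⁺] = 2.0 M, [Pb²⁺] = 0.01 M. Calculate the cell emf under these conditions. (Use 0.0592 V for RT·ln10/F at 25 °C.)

The Pb²⁺/Pb couple has the higher reduction potential and acts as the cathode, so E°_cell = -0.13 − (-0.28) = 0.15 V.
Balancing electrons gives n = 2; the reaction quotient is Q = [Co²⁺]/[Pb²⁺] = 200.
At 25 °C, E = E° − (0.0592/n) log Q = 0.15 − (0.0592/2)(2.301) = 0.150 − 0.068 = 0.082 V.

0.082 V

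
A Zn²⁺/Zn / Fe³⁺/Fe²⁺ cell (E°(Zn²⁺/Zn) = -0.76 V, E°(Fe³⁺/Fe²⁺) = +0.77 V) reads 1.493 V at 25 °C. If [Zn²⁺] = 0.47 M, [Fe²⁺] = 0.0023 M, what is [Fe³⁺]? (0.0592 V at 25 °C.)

3.7 × 10^-4 M

From the Nernst equation, log Q = n(E° − E)/0.0592 = 2(1.53 − 1.493)/0.0592 = 1.250, so Q = 17.8.
With Q = [Zn²⁺]·[Fe²⁺]^2/[Fe³⁺]^2 and the known concentrations, [Fe³⁺]^2 in the denominator gives [Fe³⁺] = 3.7 × 10^-4 M.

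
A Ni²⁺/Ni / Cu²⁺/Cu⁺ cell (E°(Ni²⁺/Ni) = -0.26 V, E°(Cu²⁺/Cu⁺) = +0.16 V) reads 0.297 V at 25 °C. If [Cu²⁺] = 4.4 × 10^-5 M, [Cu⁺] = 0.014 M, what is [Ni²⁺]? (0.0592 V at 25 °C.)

0.14 M

From the Nernst equation, log Q = n(E° − E)/0.0592 = 2(0.42 − 0.297)/0.0592 = 4.155, so Q = 1.43 × 10^4.
With Q = [Ni²⁺]·[Cu⁺]^2/[Cu²⁺]^2 and the known concentrations, [Ni²⁺] in the numerator gives [Ni²⁺] = 0.14 M.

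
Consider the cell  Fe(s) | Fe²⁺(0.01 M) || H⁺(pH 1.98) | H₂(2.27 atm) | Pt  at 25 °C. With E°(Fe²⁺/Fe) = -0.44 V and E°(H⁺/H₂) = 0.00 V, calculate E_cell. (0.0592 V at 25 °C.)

0.37 V

The hydrogen couple is the cathode, so E°_cell = 0.44 V; n = 2.
[H⁺] = 10^(−1.98) = 0.010 M, and Q = [Fe²⁺]·P(H₂) / [H⁺]^2 = 207.
E = E° − (0.0592/2) log Q = 0.44 − (0.0592/2)(2.316) = 0.371 V.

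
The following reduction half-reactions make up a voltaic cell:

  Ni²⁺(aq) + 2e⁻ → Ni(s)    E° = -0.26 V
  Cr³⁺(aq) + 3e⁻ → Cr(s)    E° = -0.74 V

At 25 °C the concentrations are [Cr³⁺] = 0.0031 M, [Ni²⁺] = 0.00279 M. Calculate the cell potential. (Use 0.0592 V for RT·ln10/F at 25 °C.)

The Ni²⁺/Ni couple has the higher reduction potential and acts as the cathode, so E°_cell = -0.26 − (-0.74) = 0.48 V.
Balancing electrons gives n = 6; the reaction quotient is Q = [Cr³⁺]^2/[Ni²⁺]^3 = 442.
At 25 °C, E = E° − (0.0592/n) log Q = 0.48 − (0.0592/6)(2.646) = 0.480 − 0.026 = 0.454 V.

0.454 V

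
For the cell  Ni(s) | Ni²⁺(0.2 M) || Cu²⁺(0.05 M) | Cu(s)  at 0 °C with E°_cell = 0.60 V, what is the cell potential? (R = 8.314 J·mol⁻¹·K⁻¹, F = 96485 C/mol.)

Balancing electrons gives n = 2; the reaction quotient is Q = [Ni²⁺]/[Cu²⁺] = 4.00.
E = E° − (RT/nF) ln Q = 0.60 − (8.314×273)/(2×96485) × (1.386) = 0.600 − 0.016 = 0.584 V.

0.584 V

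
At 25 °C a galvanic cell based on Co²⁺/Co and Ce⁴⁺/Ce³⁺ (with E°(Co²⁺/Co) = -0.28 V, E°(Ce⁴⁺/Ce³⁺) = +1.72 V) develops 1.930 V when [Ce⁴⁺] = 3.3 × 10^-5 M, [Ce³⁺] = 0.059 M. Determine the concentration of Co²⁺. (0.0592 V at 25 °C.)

From the Nernst equation, log Q = n(E° − E)/0.0592 = 2(2.00 − 1.930)/0.0592 = 2.365, so Q = 232.
With Q = [Co²⁺]·[Ce³⁺]^2/[Ce⁴⁺]^2 and the known concentrations, [Co²⁺] in the numerator gives [Co²⁺] = 7.2 × 10^-5 M.

7.2 × 10^-5 M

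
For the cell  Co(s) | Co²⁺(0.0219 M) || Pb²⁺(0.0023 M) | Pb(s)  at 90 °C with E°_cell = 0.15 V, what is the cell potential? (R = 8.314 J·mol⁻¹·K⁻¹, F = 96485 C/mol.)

0.115 V

Balancing electrons gives n = 2; the reaction quotient is Q = [Co²⁺]/[Pb²⁺] = 9.52.
E = E° − (RT/nF) ln Q = 0.15 − (8.314×363)/(2×96485) × (2.254) = 0.150 − 0.035 = 0.115 V.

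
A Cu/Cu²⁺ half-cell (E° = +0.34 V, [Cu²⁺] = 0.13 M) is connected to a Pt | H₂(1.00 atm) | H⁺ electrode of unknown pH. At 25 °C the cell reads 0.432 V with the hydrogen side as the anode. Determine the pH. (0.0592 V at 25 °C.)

E°_cell = 0.34 V and n = 2.
log Q = n(E° − E)/0.0592 = 2×(0.34 − 0.432)/0.0592 = -3.108.
With Q = [H⁺]^2 / ([Cu²⁺]·P(H₂)), solving for [H⁺] gives log[H⁺] = -1.997, so pH = 2.00.

pH = 2.00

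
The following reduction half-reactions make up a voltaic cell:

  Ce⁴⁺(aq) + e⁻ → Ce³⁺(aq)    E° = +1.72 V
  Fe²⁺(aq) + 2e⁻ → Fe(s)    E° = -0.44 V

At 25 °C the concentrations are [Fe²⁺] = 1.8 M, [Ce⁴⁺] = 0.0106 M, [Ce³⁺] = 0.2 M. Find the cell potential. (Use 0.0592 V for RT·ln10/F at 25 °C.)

The Ce⁴⁺/Ce³⁺ couple has the higher reduction potential and acts as the cathode, so E°_cell = +1.72 − (-0.44) = 2.16 V.
Balancing electrons gives n = 2; the reaction quotient is Q = [Fe²⁺]·[Ce³⁺]^2/[Ce⁴⁺]^2 = 641.
At 25 °C, E = E° − (0.0592/n) log Q = 2.16 − (0.0592/2)(2.807) = 2.160 − 0.083 = 2.077 V.

2.08 V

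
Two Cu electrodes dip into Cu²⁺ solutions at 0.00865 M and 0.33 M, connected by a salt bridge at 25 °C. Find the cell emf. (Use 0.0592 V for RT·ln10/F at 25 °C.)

Both half-cells are Cu²⁺/Cu, so E°_cell = 0. The concentrated side is the cathode; the cell reaction moves Cu²⁺ from high to low concentration with n = 2.
Q = [Cu²⁺]_dilute/[Cu²⁺]_conc = 0.00865/0.33 = 0.0262.
E = 0 − (0.0592/2) log Q = −(0.0592/2)(-1.581) = 0.0468 V.

0.047 V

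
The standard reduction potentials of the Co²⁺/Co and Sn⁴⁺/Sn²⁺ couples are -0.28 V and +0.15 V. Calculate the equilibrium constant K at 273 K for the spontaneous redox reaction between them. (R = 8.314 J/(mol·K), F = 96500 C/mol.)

E°_cell = +0.15 − (-0.28) = 0.43 V, with n = 2 electrons transferred.
At equilibrium E = 0, so the Nernst equation gives ln K = nFE°/RT = (2)(96500)(0.43)/((8.314)(273)) = 36.56.
K = e^36.56 = 7.6 × 10^15.

7.6 × 10^15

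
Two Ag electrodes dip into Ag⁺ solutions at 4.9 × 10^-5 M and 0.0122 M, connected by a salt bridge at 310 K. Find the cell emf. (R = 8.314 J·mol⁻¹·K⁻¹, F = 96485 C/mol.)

0.15 V

Both half-cells are Ag⁺/Ag, so E°_cell = 0. The concentrated side is the cathode; the cell reaction moves Ag⁺ from high to low concentration with n = 1.
Q = [Ag⁺]_dilute/[Ag⁺]_conc = 4.9 × 10^-5/0.0122 = 0.00402.
E = 0 − (RT/nF) ln Q = −((8.314×310)/(1×96485))(-5.517) = 0.1474 V.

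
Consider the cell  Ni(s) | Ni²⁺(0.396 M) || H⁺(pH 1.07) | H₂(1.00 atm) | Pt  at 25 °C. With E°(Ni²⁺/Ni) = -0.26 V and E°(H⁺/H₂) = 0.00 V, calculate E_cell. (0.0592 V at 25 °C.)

0.21 V

The hydrogen couple is the cathode, so E°_cell = 0.26 V; n = 2.
[H⁺] = 10^(−1.07) = 0.085 M, and Q = [Ni²⁺]·P(H₂) / [H⁺]^2 = 54.7.
E = E° − (0.0592/2) log Q = 0.26 − (0.0592/2)(1.738) = 0.209 V.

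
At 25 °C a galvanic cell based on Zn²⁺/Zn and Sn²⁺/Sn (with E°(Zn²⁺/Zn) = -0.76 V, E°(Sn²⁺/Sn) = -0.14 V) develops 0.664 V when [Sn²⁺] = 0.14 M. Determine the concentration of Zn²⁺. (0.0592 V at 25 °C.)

0.0046 M

From the Nernst equation, log Q = n(E° − E)/0.0592 = 2(0.62 − 0.664)/0.0592 = -1.486, so Q = 0.0326.
With Q = [Zn²⁺]/[Sn²⁺] and the known concentrations, [Zn²⁺] in the numerator gives [Zn²⁺] = 0.0046 M.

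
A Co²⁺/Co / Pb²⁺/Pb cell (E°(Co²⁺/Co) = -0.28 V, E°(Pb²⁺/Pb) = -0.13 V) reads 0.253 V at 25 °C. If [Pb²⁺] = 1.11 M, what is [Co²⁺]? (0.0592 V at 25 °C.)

From the Nernst equation, log Q = n(E° − E)/0.0592 = 2(0.15 − 0.253)/0.0592 = -3.480, so Q = 3.31 × 10^-4.
With Q = [Co²⁺]/[Pb²⁺] and the known concentrations, [Co²⁺] in the numerator gives [Co²⁺] = 3.7 × 10^-4 M.

3.7 × 10^-4 M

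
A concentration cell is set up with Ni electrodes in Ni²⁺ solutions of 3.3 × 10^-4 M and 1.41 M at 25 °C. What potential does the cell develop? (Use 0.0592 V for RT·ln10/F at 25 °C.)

Both half-cells are Ni²⁺/Ni, so E°_cell = 0. The concentrated side is the cathode; the cell reaction moves Ni²⁺ from high to low concentration with n = 2.
Q = [Ni²⁺]_dilute/[Ni²⁺]_conc = 3.3 × 10^-4/1.41 = 2.34 × 10^-4.
E = 0 − (0.0592/2) log Q = −(0.0592/2)(-3.631) = 0.1075 V.

0.11 V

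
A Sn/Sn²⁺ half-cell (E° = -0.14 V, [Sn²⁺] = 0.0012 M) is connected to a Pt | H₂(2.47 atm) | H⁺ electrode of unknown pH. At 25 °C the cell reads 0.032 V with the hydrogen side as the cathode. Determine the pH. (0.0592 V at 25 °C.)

E°_cell = 0.14 V and n = 2.
log Q = n(E° − E)/0.0592 = 2×(0.14 − 0.032)/0.0592 = 3.649.
With Q = [Sn²⁺]·P(H₂) / [H⁺]^2, solving for [H⁺] gives log[H⁺] = -3.088, so pH = 3.09.

pH = 3.09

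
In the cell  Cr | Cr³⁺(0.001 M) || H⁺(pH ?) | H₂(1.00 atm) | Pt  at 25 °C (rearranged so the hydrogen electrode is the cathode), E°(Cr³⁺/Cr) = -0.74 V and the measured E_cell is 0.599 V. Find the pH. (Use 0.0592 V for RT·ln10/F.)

E°_cell = 0.74 V and n = 6.
log Q = n(E° − E)/0.0592 = 6×(0.74 − 0.599)/0.0592 = 14.291.
With Q = [Cr³⁺]^2·P(H₂)^3 / [H⁺]^6, solving for [H⁺] gives log[H⁺] = -3.382, so pH = 3.38.

pH = 3.38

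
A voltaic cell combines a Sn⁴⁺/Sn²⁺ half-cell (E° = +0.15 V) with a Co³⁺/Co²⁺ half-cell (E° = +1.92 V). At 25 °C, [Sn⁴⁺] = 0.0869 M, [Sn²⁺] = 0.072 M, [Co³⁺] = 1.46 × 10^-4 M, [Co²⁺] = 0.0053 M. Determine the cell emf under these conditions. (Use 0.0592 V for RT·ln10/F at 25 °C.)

The Co³⁺/Co²⁺ couple has the higher reduction potential and acts as the cathode, so E°_cell = +1.92 − (+0.15) = 1.77 V.
Balancing electrons gives n = 2; the reaction quotient is Q = [Sn⁴⁺]·[Co²⁺]^2/([Sn²⁺]·[Co³⁺]^2) = 1590.
At 25 °C, E = E° − (0.0592/n) log Q = 1.77 − (0.0592/2)(3.202) = 1.770 − 0.095 = 1.675 V.

1.68 V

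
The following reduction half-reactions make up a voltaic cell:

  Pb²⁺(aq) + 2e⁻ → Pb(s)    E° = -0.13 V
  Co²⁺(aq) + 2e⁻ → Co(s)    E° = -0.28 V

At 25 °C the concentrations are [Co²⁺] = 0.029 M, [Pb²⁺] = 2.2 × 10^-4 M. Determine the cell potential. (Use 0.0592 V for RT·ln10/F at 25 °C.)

0.087 V

The Pb²⁺/Pb couple has the higher reduction potential and acts as the cathode, so E°_cell = -0.13 − (-0.28) = 0.15 V.
Balancing electrons gives n = 2; the reaction quotient is Q = [Co²⁺]/[Pb²⁺] = 132.
At 25 °C, E = E° − (0.0592/n) log Q = 0.15 − (0.0592/2)(2.120) = 0.150 − 0.063 = 0.087 V.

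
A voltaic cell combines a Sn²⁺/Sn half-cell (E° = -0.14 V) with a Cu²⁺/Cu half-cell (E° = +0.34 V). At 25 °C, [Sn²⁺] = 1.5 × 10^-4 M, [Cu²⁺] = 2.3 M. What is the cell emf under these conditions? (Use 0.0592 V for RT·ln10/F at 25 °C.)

The Cu²⁺/Cu couple has the higher reduction potential and acts as the cathode, so E°_cell = +0.34 − (-0.14) = 0.48 V.
Balancing electrons gives n = 2; the reaction quotient is Q = [Sn²⁺]/[Cu²⁺] = 6.52 × 10^-5.
At 25 °C, E = E° − (0.0592/n) log Q = 0.48 − (0.0592/2)(-4.186) = 0.480 + 0.124 = 0.604 V.

0.604 V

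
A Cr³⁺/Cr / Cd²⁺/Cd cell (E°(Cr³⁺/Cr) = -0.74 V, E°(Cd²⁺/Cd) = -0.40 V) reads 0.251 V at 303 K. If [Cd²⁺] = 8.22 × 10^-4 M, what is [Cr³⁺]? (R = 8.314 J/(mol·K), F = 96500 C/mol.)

0.65 M

From the Nernst equation, ln Q = nF(E° − E)/RT = 6×96500×(0.34 − 0.251)/(8.314×303) = 20.456, so Q = 7.65 × 10^8.
With Q = [Cr³⁺]^2/[Cd²⁺]^3 and the known concentrations, [Cr³⁺]^2 in the numerator gives [Cr³⁺] = 0.65 M.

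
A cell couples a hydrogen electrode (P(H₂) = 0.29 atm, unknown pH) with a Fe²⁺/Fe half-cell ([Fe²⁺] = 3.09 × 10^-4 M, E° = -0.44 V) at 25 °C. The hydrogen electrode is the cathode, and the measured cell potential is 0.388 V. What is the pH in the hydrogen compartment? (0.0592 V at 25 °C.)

E°_cell = 0.44 V and n = 2.
log Q = n(E° − E)/0.0592 = 2×(0.44 − 0.388)/0.0592 = 1.757.
With Q = [Fe²⁺]·P(H₂) / [H⁺]^2, solving for [H⁺] gives log[H⁺] = -2.902, so pH = 2.90.

pH = 2.90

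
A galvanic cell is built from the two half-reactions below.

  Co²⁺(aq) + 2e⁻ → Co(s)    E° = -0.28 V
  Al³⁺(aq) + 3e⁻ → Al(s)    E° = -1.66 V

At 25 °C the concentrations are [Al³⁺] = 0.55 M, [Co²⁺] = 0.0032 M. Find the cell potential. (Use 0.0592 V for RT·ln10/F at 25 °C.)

1.31 V

The Co²⁺/Co couple has the higher reduction potential and acts as the cathode, so E°_cell = -0.28 − (-1.66) = 1.38 V.
Balancing electrons gives n = 6; the reaction quotient is Q = [Al³⁺]^2/[Co²⁺]^3 = 9.23 × 10^6.
At 25 °C, E = E° − (0.0592/n) log Q = 1.38 − (0.0592/6)(6.965) = 1.380 − 0.069 = 1.311 V.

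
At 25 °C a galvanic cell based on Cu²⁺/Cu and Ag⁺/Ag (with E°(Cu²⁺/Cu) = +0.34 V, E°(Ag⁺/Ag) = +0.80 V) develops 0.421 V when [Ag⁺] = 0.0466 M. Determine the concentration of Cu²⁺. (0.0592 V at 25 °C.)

0.045 M

From the Nernst equation, log Q = n(E° − E)/0.0592 = 2(0.46 − 0.421)/0.0592 = 1.318, so Q = 20.8.
With Q = [Cu²⁺]/[Ag⁺]^2 and the known concentrations, [Cu²⁺] in the numerator gives [Cu²⁺] = 0.045 M.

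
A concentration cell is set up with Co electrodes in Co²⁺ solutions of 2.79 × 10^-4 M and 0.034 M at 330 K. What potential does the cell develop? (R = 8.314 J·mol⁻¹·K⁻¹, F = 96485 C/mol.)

Both half-cells are Co²⁺/Co, so E°_cell = 0. The concentrated side is the cathode; the cell reaction moves Co²⁺ from high to low concentration with n = 2.
Q = [Co²⁺]_dilute/[Co²⁺]_conc = 2.79 × 10^-4/0.034 = 0.00821.
E = 0 − (RT/nF) ln Q = −((8.314×330)/(2×96485))(-4.803) = 0.0683 V.

0.068 V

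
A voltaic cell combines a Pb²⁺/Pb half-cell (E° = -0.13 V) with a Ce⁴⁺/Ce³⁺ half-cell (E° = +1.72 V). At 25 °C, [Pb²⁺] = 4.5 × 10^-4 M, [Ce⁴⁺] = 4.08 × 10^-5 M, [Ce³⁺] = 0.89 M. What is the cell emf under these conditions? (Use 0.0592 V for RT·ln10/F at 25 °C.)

1.69 V

The Ce⁴⁺/Ce³⁺ couple has the higher reduction potential and acts as the cathode, so E°_cell = +1.72 − (-0.13) = 1.85 V.
Balancing electrons gives n = 2; the reaction quotient is Q = [Pb²⁺]·[Ce³⁺]^2/[Ce⁴⁺]^2 = 2.14 × 10^5.
At 25 °C, E = E° − (0.0592/n) log Q = 1.85 − (0.0592/2)(5.331) = 1.850 − 0.158 = 1.692 V.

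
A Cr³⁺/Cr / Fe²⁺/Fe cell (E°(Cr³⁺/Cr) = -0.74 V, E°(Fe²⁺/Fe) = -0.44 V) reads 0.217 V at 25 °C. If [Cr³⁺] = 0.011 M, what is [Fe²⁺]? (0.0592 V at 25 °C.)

7.8 × 10^-5 M

From the Nernst equation, log Q = n(E° − E)/0.0592 = 6(0.30 − 0.217)/0.0592 = 8.412, so Q = 2.58 × 10^8.
With Q = [Cr³⁺]^2/[Fe²⁺]^3 and the known concentrations, [Fe²⁺]^3 in the denominator gives [Fe²⁺] = 7.8 × 10^-5 M.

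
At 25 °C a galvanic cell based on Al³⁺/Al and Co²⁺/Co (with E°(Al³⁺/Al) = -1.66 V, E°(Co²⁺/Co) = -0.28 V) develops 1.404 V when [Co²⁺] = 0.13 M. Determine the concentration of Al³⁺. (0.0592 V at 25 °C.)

0.0028 M

From the Nernst equation, log Q = n(E° − E)/0.0592 = 6(1.38 − 1.404)/0.0592 = -2.432, so Q = 0.00369.
With Q = [Al³⁺]^2/[Co²⁺]^3 and the known concentrations, [Al³⁺]^2 in the numerator gives [Al³⁺] = 0.0028 M.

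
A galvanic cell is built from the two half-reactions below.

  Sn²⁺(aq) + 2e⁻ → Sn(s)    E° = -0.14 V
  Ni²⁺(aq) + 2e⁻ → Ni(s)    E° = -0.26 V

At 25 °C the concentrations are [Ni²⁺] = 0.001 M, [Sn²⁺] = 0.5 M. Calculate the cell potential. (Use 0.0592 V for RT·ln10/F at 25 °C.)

0.200 V

The Sn²⁺/Sn couple has the higher reduction potential and acts as the cathode, so E°_cell = -0.14 − (-0.26) = 0.12 V.
Balancing electrons gives n = 2; the reaction quotient is Q = [Ni²⁺]/[Sn²⁺] = 0.00200.
At 25 °C, E = E° − (0.0592/n) log Q = 0.12 − (0.0592/2)(-2.699) = 0.120 + 0.080 = 0.200 V.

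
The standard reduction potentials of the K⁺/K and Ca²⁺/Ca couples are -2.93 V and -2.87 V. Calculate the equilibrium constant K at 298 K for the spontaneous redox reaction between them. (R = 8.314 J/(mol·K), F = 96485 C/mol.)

110

E°_cell = -2.87 − (-2.93) = 0.06 V, with n = 2 electrons transferred.
At equilibrium E = 0, so the Nernst equation gives ln K = nFE°/RT = (2)(96485)(0.06)/((8.314)(298)) = 4.67.
K = e^4.67 = 110.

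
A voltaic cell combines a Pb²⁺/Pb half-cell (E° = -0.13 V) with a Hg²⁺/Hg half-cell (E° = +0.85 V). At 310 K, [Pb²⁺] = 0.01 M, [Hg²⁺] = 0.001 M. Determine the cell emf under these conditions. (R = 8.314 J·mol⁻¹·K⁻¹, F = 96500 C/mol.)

The Hg²⁺/Hg couple has the higher reduction potential and acts as the cathode, so E°_cell = +0.85 − (-0.13) = 0.98 V.
Balancing electrons gives n = 2; the reaction quotient is Q = [Pb²⁺]/[Hg²⁺] = 10.0.
E = E° − (RT/nF) ln Q = 0.98 − (8.314×310)/(2×96500) × (2.303) = 0.980 − 0.031 = 0.949 V.

0.949 V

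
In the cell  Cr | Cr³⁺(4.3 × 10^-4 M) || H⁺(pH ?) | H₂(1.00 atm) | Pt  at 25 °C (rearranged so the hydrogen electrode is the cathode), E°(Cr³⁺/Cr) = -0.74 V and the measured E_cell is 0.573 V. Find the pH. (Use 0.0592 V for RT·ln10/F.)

E°_cell = 0.74 V and n = 6.
log Q = n(E° − E)/0.0592 = 6×(0.74 − 0.573)/0.0592 = 16.926.
With Q = [Cr³⁺]^2·P(H₂)^3 / [H⁺]^6, solving for [H⁺] gives log[H⁺] = -3.943, so pH = 3.94.

pH = 3.94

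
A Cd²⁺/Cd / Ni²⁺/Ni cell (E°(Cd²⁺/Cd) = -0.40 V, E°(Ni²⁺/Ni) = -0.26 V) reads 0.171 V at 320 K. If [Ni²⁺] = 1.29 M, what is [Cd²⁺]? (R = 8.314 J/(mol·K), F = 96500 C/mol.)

0.14 M

From the Nernst equation, ln Q = nF(E° − E)/RT = 2×96500×(0.14 − 0.171)/(8.314×320) = -2.249, so Q = 0.106.
With Q = [Cd²⁺]/[Ni²⁺] and the known concentrations, [Cd²⁺] in the numerator gives [Cd²⁺] = 0.14 M.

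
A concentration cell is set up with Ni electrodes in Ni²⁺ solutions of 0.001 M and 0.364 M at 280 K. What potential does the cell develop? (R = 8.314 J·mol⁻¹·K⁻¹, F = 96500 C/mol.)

Both half-cells are Ni²⁺/Ni, so E°_cell = 0. The concentrated side is the cathode; the cell reaction moves Ni²⁺ from high to low concentration with n = 2.
Q = [Ni²⁺]_dilute/[Ni²⁺]_conc = 0.001/0.364 = 0.00275.
E = 0 − (RT/nF) ln Q = −((8.314×280)/(2×96500))(-5.897) = 0.0711 V.

0.071 V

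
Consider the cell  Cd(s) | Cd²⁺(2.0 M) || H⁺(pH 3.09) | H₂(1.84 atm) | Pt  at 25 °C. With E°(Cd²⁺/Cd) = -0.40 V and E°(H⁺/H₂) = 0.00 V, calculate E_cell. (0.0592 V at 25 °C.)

0.20 V

The hydrogen couple is the cathode, so E°_cell = 0.40 V; n = 2.
[H⁺] = 10^(−3.09) = 8.1 × 10^-4 M, and Q = [Cd²⁺]·P(H₂) / [H⁺]^2 = 5.57 × 10^6.
E = E° − (0.0592/2) log Q = 0.40 − (0.0592/2)(6.746) = 0.200 V.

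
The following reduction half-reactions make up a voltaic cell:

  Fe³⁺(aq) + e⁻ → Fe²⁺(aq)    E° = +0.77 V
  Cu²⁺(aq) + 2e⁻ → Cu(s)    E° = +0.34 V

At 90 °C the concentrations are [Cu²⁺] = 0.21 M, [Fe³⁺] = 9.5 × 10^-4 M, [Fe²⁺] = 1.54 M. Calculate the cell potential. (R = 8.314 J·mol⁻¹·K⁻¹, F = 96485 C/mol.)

0.223 V

The Fe³⁺/Fe²⁺ couple has the higher reduction potential and acts as the cathode, so E°_cell = +0.77 − (+0.34) = 0.43 V.
Balancing electrons gives n = 2; the reaction quotient is Q = [Cu²⁺]·[Fe²⁺]^2/[Fe³⁺]^2 = 5.52 × 10^5.
E = E° − (RT/nF) ln Q = 0.43 − (8.314×363)/(2×96485) × (13.221) = 0.430 − 0.207 = 0.223 V.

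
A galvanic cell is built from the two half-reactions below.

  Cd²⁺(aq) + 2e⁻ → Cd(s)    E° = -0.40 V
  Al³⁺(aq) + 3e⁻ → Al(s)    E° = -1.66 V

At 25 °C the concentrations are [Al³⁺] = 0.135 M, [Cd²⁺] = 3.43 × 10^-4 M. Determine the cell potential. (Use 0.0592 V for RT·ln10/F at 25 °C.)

1.17 V

The Cd²⁺/Cd couple has the higher reduction potential and acts as the cathode, so E°_cell = -0.40 − (-1.66) = 1.26 V.
Balancing electrons gives n = 6; the reaction quotient is Q = [Al³⁺]^2/[Cd²⁺]^3 = 4.52 × 10^8.
At 25 °C, E = E° − (0.0592/n) log Q = 1.26 − (0.0592/6)(8.655) = 1.260 − 0.085 = 1.175 V.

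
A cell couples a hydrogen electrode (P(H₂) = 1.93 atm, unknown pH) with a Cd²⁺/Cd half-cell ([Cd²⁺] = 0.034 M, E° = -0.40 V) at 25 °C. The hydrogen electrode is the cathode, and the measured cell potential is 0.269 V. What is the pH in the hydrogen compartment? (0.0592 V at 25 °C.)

pH = 2.80

E°_cell = 0.40 V and n = 2.
log Q = n(E° − E)/0.0592 = 2×(0.40 − 0.269)/0.0592 = 4.426.
With Q = [Cd²⁺]·P(H₂) / [H⁺]^2, solving for [H⁺] gives log[H⁺] = -2.804, so pH = 2.80.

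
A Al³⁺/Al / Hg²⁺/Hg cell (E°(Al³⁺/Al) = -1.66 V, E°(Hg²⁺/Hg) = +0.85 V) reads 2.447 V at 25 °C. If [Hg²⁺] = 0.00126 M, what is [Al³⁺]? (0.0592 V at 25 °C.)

0.07 M

From the Nernst equation, log Q = n(E° − E)/0.0592 = 6(2.51 − 2.447)/0.0592 = 6.385, so Q = 2.43 × 10^6.
With Q = [Al³⁺]^2/[Hg²⁺]^3 and the known concentrations, [Al³⁺]^2 in the numerator gives [Al³⁺] = 0.07 M.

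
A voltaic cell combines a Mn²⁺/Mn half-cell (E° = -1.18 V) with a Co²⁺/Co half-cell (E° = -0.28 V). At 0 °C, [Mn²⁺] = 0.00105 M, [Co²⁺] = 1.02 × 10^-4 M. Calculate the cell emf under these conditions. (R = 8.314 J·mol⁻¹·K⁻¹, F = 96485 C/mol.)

0.873 V

The Co²⁺/Co couple has the higher reduction potential and acts as the cathode, so E°_cell = -0.28 − (-1.18) = 0.90 V.
Balancing electrons gives n = 2; the reaction quotient is Q = [Mn²⁺]/[Co²⁺] = 10.3.
E = E° − (RT/nF) ln Q = 0.90 − (8.314×273)/(2×96485) × (2.332) = 0.900 − 0.027 = 0.873 V.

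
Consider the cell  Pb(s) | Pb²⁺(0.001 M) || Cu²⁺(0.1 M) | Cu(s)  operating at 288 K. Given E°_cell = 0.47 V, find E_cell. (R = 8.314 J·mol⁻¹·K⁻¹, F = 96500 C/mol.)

0.527 V

Balancing electrons gives n = 2; the reaction quotient is Q = [Pb²⁺]/[Cu²⁺] = 0.0100.
E = E° − (RT/nF) ln Q = 0.47 − (8.314×288)/(2×96500) × (-4.605) = 0.470 + 0.057 = 0.527 V.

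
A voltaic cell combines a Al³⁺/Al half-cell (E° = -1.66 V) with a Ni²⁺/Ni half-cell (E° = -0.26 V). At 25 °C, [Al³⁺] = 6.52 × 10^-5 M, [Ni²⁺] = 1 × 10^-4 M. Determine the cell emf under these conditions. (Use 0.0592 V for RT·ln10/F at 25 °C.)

The Ni²⁺/Ni couple has the higher reduction potential and acts as the cathode, so E°_cell = -0.26 − (-1.66) = 1.40 V.
Balancing electrons gives n = 6; the reaction quotient is Q = [Al³⁺]^2/[Ni²⁺]^3 = 4250.
At 25 °C, E = E° − (0.0592/n) log Q = 1.40 − (0.0592/6)(3.628) = 1.400 − 0.036 = 1.364 V.

1.36 V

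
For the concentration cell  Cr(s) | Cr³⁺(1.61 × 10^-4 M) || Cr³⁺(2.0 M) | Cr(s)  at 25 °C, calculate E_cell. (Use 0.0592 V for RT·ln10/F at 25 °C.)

Both half-cells are Cr³⁺/Cr, so E°_cell = 0. The concentrated side is the cathode; the cell reaction moves Cr³⁺ from high to low concentration with n = 3.
Q = [Cr³⁺]_dilute/[Cr³⁺]_conc = 1.61 × 10^-4/2.0 = 8.05 × 10^-5.
E = 0 − (0.0592/3) log Q = −(0.0592/3)(-4.094) = 0.0808 V.

0.081 V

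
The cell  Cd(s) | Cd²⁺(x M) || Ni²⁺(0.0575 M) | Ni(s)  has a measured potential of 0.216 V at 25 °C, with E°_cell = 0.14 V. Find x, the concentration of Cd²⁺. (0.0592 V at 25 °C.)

1.6 × 10^-4 M

From the Nernst equation, log Q = n(E° − E)/0.0592 = 2(0.14 − 0.216)/0.0592 = -2.568, so Q = 0.00271.
With Q = [Cd²⁺]/[Ni²⁺] and the known concentrations, [Cd²⁺] in the numerator gives [Cd²⁺] = 1.6 × 10^-4 M.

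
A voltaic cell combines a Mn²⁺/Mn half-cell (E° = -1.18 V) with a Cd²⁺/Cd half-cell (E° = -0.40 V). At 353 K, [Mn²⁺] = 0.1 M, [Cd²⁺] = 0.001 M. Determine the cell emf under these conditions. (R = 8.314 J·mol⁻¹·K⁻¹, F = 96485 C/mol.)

0.710 V

The Cd²⁺/Cd couple has the higher reduction potential and acts as the cathode, so E°_cell = -0.40 − (-1.18) = 0.78 V.
Balancing electrons gives n = 2; the reaction quotient is Q = [Mn²⁺]/[Cd²⁺] = 100.
E = E° − (RT/nF) ln Q = 0.78 − (8.314×353)/(2×96485) × (4.605) = 0.780 − 0.070 = 0.710 V.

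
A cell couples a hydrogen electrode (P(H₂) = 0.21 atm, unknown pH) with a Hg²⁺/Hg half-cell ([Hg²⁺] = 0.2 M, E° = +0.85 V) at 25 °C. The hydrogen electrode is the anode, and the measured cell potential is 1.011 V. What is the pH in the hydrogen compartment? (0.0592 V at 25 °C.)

pH = 3.41

E°_cell = 0.85 V and n = 2.
log Q = n(E° − E)/0.0592 = 2×(0.85 − 1.011)/0.0592 = -5.439.
With Q = [H⁺]^2 / ([Hg²⁺]·P(H₂)), solving for [H⁺] gives log[H⁺] = -3.408, so pH = 3.41.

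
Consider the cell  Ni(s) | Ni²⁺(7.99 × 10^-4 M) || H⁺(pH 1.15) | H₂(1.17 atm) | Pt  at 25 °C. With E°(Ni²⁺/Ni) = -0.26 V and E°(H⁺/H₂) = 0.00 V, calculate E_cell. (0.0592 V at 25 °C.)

The hydrogen couple is the cathode, so E°_cell = 0.26 V; n = 2.
[H⁺] = 10^(−1.15) = 0.071 M, and Q = [Ni²⁺]·P(H₂) / [H⁺]^2 = 0.187.
E = E° − (0.0592/2) log Q = 0.26 − (0.0592/2)(-0.729) = 0.282 V.

0.28 V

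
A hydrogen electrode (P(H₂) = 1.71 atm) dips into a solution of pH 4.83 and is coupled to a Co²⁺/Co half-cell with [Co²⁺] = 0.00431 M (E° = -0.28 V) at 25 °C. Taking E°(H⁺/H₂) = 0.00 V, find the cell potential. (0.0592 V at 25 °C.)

0.057 V

The hydrogen couple is the cathode, so E°_cell = 0.28 V; n = 2.
[H⁺] = 10^(−4.83) = 1.5 × 10^-5 M, and Q = [Co²⁺]·P(H₂) / [H⁺]^2 = 3.37 × 10^7.
E = E° − (0.0592/2) log Q = 0.28 − (0.0592/2)(7.527) = 0.057 V.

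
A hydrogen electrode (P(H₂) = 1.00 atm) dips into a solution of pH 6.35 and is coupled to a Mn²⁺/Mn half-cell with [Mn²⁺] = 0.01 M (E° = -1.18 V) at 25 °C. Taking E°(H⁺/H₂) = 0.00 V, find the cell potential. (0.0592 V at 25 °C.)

0.86 V

The hydrogen couple is the cathode, so E°_cell = 1.18 V; n = 2.
[H⁺] = 10^(−6.35) = 4.5 × 10^-7 M, and Q = [Mn²⁺]·P(H₂) / [H⁺]^2 = 5.01 × 10^10.
E = E° − (0.0592/2) log Q = 1.18 − (0.0592/2)(10.700) = 0.863 V.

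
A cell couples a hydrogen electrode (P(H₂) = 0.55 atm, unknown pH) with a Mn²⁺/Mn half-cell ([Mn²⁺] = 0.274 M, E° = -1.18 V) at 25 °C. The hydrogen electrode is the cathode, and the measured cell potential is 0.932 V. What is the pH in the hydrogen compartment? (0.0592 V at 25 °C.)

E°_cell = 1.18 V and n = 2.
log Q = n(E° − E)/0.0592 = 2×(1.18 − 0.932)/0.0592 = 8.378.
With Q = [Mn²⁺]·P(H₂) / [H⁺]^2, solving for [H⁺] gives log[H⁺] = -4.600, so pH = 4.60.

pH = 4.60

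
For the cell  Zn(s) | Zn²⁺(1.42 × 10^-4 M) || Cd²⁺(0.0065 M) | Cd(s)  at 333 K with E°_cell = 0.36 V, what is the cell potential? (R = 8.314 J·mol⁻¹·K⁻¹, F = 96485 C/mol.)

0.415 V

Balancing electrons gives n = 2; the reaction quotient is Q = [Zn²⁺]/[Cd²⁺] = 0.0218.
E = E° − (RT/nF) ln Q = 0.36 − (8.314×333)/(2×96485) × (-3.824) = 0.360 + 0.055 = 0.415 V.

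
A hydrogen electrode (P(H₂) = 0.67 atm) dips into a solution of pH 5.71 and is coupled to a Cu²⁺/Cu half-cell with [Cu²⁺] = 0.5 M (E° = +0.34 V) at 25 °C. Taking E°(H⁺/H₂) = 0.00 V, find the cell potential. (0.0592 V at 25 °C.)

0.66 V

The Cu²⁺/Cu couple is the cathode, so E°_cell = 0.34 V; n = 2.
[H⁺] = 10^(−5.71) = 1.9 × 10^-6 M, and Q = [H⁺]^2 / ([Cu²⁺]·P(H₂)) = 1.13 × 10^-11.
E = E° − (0.0592/2) log Q = 0.34 − (0.0592/2)(-10.945) = 0.664 V.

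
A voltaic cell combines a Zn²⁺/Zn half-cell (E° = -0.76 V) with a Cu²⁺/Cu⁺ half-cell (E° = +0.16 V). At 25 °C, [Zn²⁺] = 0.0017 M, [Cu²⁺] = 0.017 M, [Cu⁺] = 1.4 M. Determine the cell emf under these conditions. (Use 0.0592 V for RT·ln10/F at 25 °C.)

The Cu²⁺/Cu⁺ couple has the higher reduction potential and acts as the cathode, so E°_cell = +0.16 − (-0.76) = 0.92 V.
Balancing electrons gives n = 2; the reaction quotient is Q = [Zn²⁺]·[Cu⁺]^2/[Cu²⁺]^2 = 11.5.
At 25 °C, E = E° − (0.0592/n) log Q = 0.92 − (0.0592/2)(1.062) = 0.920 − 0.031 = 0.889 V.

0.889 V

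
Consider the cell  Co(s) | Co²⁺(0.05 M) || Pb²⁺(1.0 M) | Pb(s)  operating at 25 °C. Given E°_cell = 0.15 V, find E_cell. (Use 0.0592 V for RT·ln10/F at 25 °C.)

Balancing electrons gives n = 2; the reaction quotient is Q = [Co²⁺]/[Pb²⁺] = 0.0500.
At 25 °C, E = E° − (0.0592/n) log Q = 0.15 − (0.0592/2)(-1.301) = 0.150 + 0.039 = 0.189 V.

0.189 V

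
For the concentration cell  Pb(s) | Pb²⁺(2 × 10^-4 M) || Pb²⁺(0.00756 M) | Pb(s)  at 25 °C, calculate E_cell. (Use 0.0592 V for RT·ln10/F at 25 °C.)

Both half-cells are Pb²⁺/Pb, so E°_cell = 0. The concentrated side is the cathode; the cell reaction moves Pb²⁺ from high to low concentration with n = 2.
Q = [Pb²⁺]_dilute/[Pb²⁺]_conc = 2 × 10^-4/0.00756 = 0.0265.
E = 0 − (0.0592/2) log Q = −(0.0592/2)(-1.577) = 0.0467 V.

0.047 V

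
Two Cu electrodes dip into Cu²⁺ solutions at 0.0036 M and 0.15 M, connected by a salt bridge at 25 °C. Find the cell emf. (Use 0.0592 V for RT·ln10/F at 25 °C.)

Both half-cells are Cu²⁺/Cu, so E°_cell = 0. The concentrated side is the cathode; the cell reaction moves Cu²⁺ from high to low concentration with n = 2.
Q = [Cu²⁺]_dilute/[Cu²⁺]_conc = 0.0036/0.15 = 0.0240.
E = 0 − (0.0592/2) log Q = −(0.0592/2)(-1.620) = 0.0480 V.

0.048 V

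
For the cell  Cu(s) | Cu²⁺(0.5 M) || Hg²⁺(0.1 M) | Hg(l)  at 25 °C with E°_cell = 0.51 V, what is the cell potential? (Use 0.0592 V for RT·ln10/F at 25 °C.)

Balancing electrons gives n = 2; the reaction quotient is Q = [Cu²⁺]/[Hg²⁺] = 5.00.
At 25 °C, E = E° − (0.0592/n) log Q = 0.51 − (0.0592/2)(0.699) = 0.510 − 0.021 = 0.489 V.

0.489 V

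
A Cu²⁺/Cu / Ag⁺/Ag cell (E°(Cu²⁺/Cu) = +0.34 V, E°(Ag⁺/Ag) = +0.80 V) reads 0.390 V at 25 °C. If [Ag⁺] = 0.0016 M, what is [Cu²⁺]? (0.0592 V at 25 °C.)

From the Nernst equation, log Q = n(E° − E)/0.0592 = 2(0.46 − 0.390)/0.0592 = 2.365, so Q = 232.
With Q = [Cu²⁺]/[Ag⁺]^2 and the known concentrations, [Cu²⁺] in the numerator gives [Cu²⁺] = 5.9 × 10^-4 M.

5.9 × 10^-4 M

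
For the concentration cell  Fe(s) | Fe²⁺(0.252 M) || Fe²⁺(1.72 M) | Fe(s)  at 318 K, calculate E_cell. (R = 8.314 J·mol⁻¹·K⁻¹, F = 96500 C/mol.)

Both half-cells are Fe²⁺/Fe, so E°_cell = 0. The concentrated side is the cathode; the cell reaction moves Fe²⁺ from high to low concentration with n = 2.
Q = [Fe²⁺]_dilute/[Fe²⁺]_conc = 0.252/1.72 = 0.147.
E = 0 − (RT/nF) ln Q = −((8.314×318)/(2×96500))(-1.921) = 0.0263 V.

0.026 V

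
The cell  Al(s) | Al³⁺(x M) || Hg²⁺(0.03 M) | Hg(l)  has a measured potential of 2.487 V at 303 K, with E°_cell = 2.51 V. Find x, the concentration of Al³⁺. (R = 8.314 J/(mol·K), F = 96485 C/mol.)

From the Nernst equation, ln Q = nF(E° − E)/RT = 6×96485×(2.51 − 2.487)/(8.314×303) = 5.286, so Q = 197.
With Q = [Al³⁺]^2/[Hg²⁺]^3 and the known concentrations, [Al³⁺]^2 in the numerator gives [Al³⁺] = 0.073 M.

0.073 M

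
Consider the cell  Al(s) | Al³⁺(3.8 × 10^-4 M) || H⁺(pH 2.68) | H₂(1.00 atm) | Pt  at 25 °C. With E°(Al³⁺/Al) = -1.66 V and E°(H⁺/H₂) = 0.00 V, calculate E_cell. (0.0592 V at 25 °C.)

1.57 V

The hydrogen couple is the cathode, so E°_cell = 1.66 V; n = 6.
[H⁺] = 10^(−2.68) = 0.0021 M, and Q = [Al³⁺]^2·P(H₂)^3 / [H⁺]^6 = 1.74 × 10^9.
E = E° − (0.0592/6) log Q = 1.66 − (0.0592/6)(9.240) = 1.569 V.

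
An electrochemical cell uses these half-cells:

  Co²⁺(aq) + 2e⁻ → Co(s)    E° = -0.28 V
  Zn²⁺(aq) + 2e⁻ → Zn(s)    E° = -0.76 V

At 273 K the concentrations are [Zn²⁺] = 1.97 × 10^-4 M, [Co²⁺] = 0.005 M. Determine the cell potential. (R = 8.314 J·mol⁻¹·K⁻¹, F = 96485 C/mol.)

The Co²⁺/Co couple has the higher reduction potential and acts as the cathode, so E°_cell = -0.28 − (-0.76) = 0.48 V.
Balancing electrons gives n = 2; the reaction quotient is Q = [Zn²⁺]/[Co²⁺] = 0.0394.
E = E° − (RT/nF) ln Q = 0.48 − (8.314×273)/(2×96485) × (-3.234) = 0.480 + 0.038 = 0.518 V.

0.518 V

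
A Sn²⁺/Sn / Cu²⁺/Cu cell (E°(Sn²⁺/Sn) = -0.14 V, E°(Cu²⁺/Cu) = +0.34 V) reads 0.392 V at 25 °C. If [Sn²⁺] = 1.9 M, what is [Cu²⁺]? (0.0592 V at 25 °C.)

0.002 M

From the Nernst equation, log Q = n(E° − E)/0.0592 = 2(0.48 − 0.392)/0.0592 = 2.973, so Q = 940.
With Q = [Sn²⁺]/[Cu²⁺] and the known concentrations, [Cu²⁺] in the denominator gives [Cu²⁺] = 0.002 M.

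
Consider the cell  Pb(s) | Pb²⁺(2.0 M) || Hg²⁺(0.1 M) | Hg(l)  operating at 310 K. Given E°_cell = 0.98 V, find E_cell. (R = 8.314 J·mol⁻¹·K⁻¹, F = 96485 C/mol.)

Balancing electrons gives n = 2; the reaction quotient is Q = [Pb²⁺]/[Hg²⁺] = 20.0.
E = E° − (RT/nF) ln Q = 0.98 − (8.314×310)/(2×96485) × (2.996) = 0.980 − 0.040 = 0.940 V.

0.940 V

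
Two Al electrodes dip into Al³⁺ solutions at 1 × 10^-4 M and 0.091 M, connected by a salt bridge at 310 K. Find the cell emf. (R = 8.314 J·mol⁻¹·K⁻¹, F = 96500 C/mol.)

Both half-cells are Al³⁺/Al, so E°_cell = 0. The concentrated side is the cathode; the cell reaction moves Al³⁺ from high to low concentration with n = 3.
Q = [Al³⁺]_dilute/[Al³⁺]_conc = 1 × 10^-4/0.091 = 0.00110.
E = 0 − (RT/nF) ln Q = −((8.314×310)/(3×96500))(-6.813) = 0.0607 V.

0.061 V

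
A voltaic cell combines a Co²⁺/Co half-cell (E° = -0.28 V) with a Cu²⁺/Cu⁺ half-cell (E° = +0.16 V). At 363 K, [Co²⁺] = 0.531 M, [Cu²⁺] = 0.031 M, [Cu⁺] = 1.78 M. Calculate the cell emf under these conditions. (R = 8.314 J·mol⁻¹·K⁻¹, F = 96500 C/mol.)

0.323 V

The Cu²⁺/Cu⁺ couple has the higher reduction potential and acts as the cathode, so E°_cell = +0.16 − (-0.28) = 0.44 V.
Balancing electrons gives n = 2; the reaction quotient is Q = [Co²⁺]·[Cu⁺]^2/[Cu²⁺]^2 = 1750.
E = E° − (RT/nF) ln Q = 0.44 − (8.314×363)/(2×96500) × (7.468) = 0.440 − 0.117 = 0.323 V.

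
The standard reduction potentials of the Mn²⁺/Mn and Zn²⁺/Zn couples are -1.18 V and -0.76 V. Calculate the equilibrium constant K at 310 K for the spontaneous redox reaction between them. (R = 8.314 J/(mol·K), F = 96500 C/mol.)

E°_cell = -0.76 − (-1.18) = 0.42 V, with n = 2 electrons transferred.
At equilibrium E = 0, so the Nernst equation gives ln K = nFE°/RT = (2)(96500)(0.42)/((8.314)(310)) = 31.45.
K = e^31.45 = 4.6 × 10^13.

4.6 × 10^13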